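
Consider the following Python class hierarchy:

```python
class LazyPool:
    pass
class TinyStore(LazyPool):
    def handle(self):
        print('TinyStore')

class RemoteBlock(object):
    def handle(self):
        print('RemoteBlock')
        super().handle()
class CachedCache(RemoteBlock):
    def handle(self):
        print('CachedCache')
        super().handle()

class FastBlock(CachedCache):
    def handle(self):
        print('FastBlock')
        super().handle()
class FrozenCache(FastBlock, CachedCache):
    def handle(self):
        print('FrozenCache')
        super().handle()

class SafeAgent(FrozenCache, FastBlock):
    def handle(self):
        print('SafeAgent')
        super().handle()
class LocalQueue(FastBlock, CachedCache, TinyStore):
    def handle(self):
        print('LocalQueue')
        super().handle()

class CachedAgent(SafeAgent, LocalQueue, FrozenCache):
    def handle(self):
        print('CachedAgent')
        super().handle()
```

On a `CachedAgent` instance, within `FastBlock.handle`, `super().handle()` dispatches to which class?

L[CachedAgent] = CachedAgent + merge(L[SafeAgent], L[LocalQueue], L[FrozenCache], [SafeAgent LocalQueue FrozenCache])
  take SafeAgent:  [SafeAgent FrozenCache FastBlock CachedCache RemoteBlock object] + [LocalQueue FastBlock CachedCache RemoteBlock TinyStore LazyPool object] + [FrozenCache FastBlock CachedCache RemoteBlock object] + [SafeAgent LocalQueue FrozenCache]
  take LocalQueue:  [FrozenCache FastBlock CachedCache RemoteBlock object] + [LocalQueue FastBlock CachedCache RemoteBlock TinyStore LazyPool object] + [FrozenCache FastBlock CachedCache RemoteBlock object] + [LocalQueue FrozenCache]
  take FrozenCache:  [FrozenCache FastBlock CachedCache RemoteBlock object] + [FastBlock CachedCache RemoteBlock TinyStore LazyPool object] + [FrozenCache FastBlock CachedCache RemoteBlock object] + [FrozenCache]
  take FastBlock:  [FastBlock CachedCache RemoteBlock object] + [FastBlock CachedCache RemoteBlock TinyStore LazyPool object] + [FastBlock CachedCache RemoteBlock object]
  take CachedCache:  [CachedCache RemoteBlock object] + [CachedCache RemoteBlock TinyStore LazyPool object] + [CachedCache RemoteBlock object]
  take RemoteBlock:  [RemoteBlock object] + [RemoteBlock TinyStore LazyPool object] + [RemoteBlock object]
  take TinyStore:  [object] + [TinyStore LazyPool object] + [object]
  take LazyPool:  [object] + [LazyPool object] + [object]
  take object:  [object] + [object] + [object]
MRO: CachedAgent SafeAgent LocalQueue FrozenCache FastBlock CachedCache RemoteBlock TinyStore LazyPool object
super() in FastBlock.handle on a CachedAgent instance goes to the class after FastBlock in CachedAgent's MRO: CachedCache.

CachedCache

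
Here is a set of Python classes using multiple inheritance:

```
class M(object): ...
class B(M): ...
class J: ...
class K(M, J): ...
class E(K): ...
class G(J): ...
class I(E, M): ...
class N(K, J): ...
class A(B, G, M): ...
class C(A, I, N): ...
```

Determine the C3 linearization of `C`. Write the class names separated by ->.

L[C] = C + merge(L[A], L[I], L[N], [A I N])
  take A:  [A B G M J object] + [I E K M J object] + [N K M J object] + [A I N]
  take B:  [B G M J object] + [I E K M J object] + [N K M J object] + [I N]
  take G:  [G M J object] + [I E K M J object] + [N K M J object] + [I N]
  take I:  [M J object] + [I E K M J object] + [N K M J object] + [I N]
  take E:  [M J object] + [E K M J object] + [N K M J object] + [N]
  take N:  [M J object] + [K M J object] + [N K M J object] + [N]
  take K:  [M J object] + [K M J object] + [K M J object]
  take M:  [M J object] + [M J object] + [M J object]
  take J:  [J object] + [J object] + [J object]
  take object:  [object] + [object] + [object]

C -> A -> B -> G -> I -> E -> N -> K -> M -> J -> object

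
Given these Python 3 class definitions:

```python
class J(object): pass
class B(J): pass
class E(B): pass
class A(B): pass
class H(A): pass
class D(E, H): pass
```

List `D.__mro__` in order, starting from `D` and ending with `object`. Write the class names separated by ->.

L[D] = D + merge(L[E], L[H], [E H])
  take E:  [E B J object] + [H A B J object] + [E H]
  take H:  [B J object] + [H A B J object] + [H]
  take A:  [B J object] + [A B J object]
  take B:  [B J object] + [B J object]
  take J:  [J object] + [J object]
  take object:  [object] + [object]

D -> E -> H -> A -> B -> J -> object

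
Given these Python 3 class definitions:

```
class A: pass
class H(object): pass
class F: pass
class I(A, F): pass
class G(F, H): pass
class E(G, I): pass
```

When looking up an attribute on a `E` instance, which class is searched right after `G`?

L[E] = E + merge(L[G], L[I], [G I])
  take G:  [G F H object] + [I A F object] + [G I]
  take I:  [F H object] + [I A F object] + [I]
  take A:  [F H object] + [A F object]
  take F:  [F H object] + [F object]
  take H:  [H object] + [object]
  take object:  [object] + [object]
MRO: E G I A F H object
G is at position 1; next is I.

I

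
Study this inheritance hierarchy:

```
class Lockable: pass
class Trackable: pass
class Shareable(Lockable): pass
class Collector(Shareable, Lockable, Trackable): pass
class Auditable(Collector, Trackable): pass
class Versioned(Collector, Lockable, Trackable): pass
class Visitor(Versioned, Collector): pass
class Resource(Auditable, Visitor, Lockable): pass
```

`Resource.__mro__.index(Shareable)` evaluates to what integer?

5

L[Resource] = Resource + merge(L[Auditable], L[Visitor], L[Lockable], [Auditable Visitor Lockable])
  take Auditable:  [Auditable Collector Shareable Lockable Trackable object] + [Visitor Versioned Collector Shareable Lockable Trackable object] + [Lockable object] + [Auditable Visitor Lockable]
  take Visitor:  [Collector Shareable Lockable Trackable object] + [Visitor Versioned Collector Shareable Lockable Trackable object] + [Lockable object] + [Visitor Lockable]
  take Versioned:  [Collector Shareable Lockable Trackable object] + [Versioned Collector Shareable Lockable Trackable object] + [Lockable object] + [Lockable]
  take Collector:  [Collector Shareable Lockable Trackable object] + [Collector Shareable Lockable Trackable object] + [Lockable object] + [Lockable]
  take Shareable:  [Shareable Lockable Trackable object] + [Shareable Lockable Trackable object] + [Lockable object] + [Lockable]
  take Lockable:  [Lockable Trackable object] + [Lockable Trackable object] + [Lockable object] + [Lockable]
  take Trackable:  [Trackable object] + [Trackable object] + [object]
  take object:  [object] + [object] + [object]
MRO: Resource Auditable Visitor Versioned Collector Shareable Lockable Trackable object
Shareable sits at index 5.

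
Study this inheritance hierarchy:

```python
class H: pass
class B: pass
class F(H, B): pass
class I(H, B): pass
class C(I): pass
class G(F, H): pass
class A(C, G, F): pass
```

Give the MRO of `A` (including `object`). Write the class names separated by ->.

L[A] = A + merge(L[C], L[G], L[F], [C G F])
  take C:  [C I H B object] + [G F H B object] + [F H B object] + [C G F]
  take I:  [I H B object] + [G F H B object] + [F H B object] + [G F]
  take G:  [H B object] + [G F H B object] + [F H B object] + [G F]
  take F:  [H B object] + [F H B object] + [F H B object] + [F]
  take H:  [H B object] + [H B object] + [H B object]
  take B:  [B object] + [B object] + [B object]
  take object:  [object] + [object] + [object]

A -> C -> I -> G -> F -> H -> B -> object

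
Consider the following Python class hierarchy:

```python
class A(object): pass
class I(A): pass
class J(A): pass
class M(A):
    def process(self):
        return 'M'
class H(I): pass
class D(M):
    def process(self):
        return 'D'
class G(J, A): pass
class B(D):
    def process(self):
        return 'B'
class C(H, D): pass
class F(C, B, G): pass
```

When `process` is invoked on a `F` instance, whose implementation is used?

B

L[F] = F + merge(L[C], L[B], L[G], [C B G])
  take C:  [C H I D M A object] + [B D M A object] + [G J A object] + [C B G]
  take H:  [H I D M A object] + [B D M A object] + [G J A object] + [B G]
  take I:  [I D M A object] + [B D M A object] + [G J A object] + [B G]
  take B:  [D M A object] + [B D M A object] + [G J A object] + [B G]
  take D:  [D M A object] + [D M A object] + [G J A object] + [G]
  take M:  [M A object] + [M A object] + [G J A object] + [G]
  take G:  [A object] + [A object] + [G J A object] + [G]
  take J:  [A object] + [A object] + [J A object]
  take A:  [A object] + [A object] + [A object]
  take object:  [object] + [object] + [object]
MRO: F C H I B D M G J A object
process is defined in: B, D, M. First along the MRO is B.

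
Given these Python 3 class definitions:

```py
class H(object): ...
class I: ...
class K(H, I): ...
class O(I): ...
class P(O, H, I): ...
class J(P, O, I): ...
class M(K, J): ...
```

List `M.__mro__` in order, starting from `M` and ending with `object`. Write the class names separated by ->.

M -> K -> J -> P -> O -> H -> I -> object

L[M] = M + merge(L[K], L[J], [K J])
  take K:  [K H I object] + [J P O H I object] + [K J]
  take J:  [H I object] + [J P O H I object] + [J]
  take P:  [H I object] + [P O H I object]
  take O:  [H I object] + [O H I object]
  take H:  [H I object] + [H I object]
  take I:  [I object] + [I object]
  take object:  [object] + [object]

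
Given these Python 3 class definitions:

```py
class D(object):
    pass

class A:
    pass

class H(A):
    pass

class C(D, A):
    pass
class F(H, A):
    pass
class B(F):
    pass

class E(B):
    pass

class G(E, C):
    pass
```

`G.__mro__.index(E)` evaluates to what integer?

1

L[G] = G + merge(L[E], L[C], [E C])
  take E:  [E B F H A object] + [C D A object] + [E C]
  take B:  [B F H A object] + [C D A object] + [C]
  take F:  [F H A object] + [C D A object] + [C]
  take H:  [H A object] + [C D A object] + [C]
  take C:  [A object] + [C D A object] + [C]
  take D:  [A object] + [D A object]
  take A:  [A object] + [A object]
  take object:  [object] + [object]
MRO: G E B F H C D A object
E sits at index 1.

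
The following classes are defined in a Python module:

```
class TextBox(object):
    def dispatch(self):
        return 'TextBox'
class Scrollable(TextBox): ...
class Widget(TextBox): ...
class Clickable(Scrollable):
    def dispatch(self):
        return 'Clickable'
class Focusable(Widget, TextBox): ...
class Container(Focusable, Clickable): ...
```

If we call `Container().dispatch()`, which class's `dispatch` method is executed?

L[Container] = Container + merge(L[Focusable], L[Clickable], [Focusable Clickable])
  take Focusable:  [Focusable Widget TextBox object] + [Clickable Scrollable TextBox object] + [Focusable Clickable]
  take Widget:  [Widget TextBox object] + [Clickable Scrollable TextBox object] + [Clickable]
  take Clickable:  [TextBox object] + [Clickable Scrollable TextBox object] + [Clickable]
  take Scrollable:  [TextBox object] + [Scrollable TextBox object]
  take TextBox:  [TextBox object] + [TextBox object]
  take object:  [object] + [object]
MRO: Container Focusable Widget Clickable Scrollable TextBox object
dispatch is defined in: Clickable, TextBox. First along the MRO is Clickable.

Clickable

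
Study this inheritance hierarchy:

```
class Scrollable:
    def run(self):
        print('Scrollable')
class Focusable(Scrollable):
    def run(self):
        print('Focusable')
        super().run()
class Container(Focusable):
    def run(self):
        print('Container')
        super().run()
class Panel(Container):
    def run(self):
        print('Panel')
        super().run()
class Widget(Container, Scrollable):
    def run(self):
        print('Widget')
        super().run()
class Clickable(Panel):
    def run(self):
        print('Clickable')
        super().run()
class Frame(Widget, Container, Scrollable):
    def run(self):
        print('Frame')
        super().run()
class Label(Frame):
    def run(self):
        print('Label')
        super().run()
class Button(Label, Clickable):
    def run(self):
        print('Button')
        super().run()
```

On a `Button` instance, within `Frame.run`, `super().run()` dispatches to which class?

L[Button] = Button + merge(L[Label], L[Clickable], [Label Clickable])
  take Label:  [Label Frame Widget Container Focusable Scrollable object] + [Clickable Panel Container Focusable Scrollable object] + [Label Clickable]
  take Frame:  [Frame Widget Container Focusable Scrollable object] + [Clickable Panel Container Focusable Scrollable object] + [Clickable]
  take Widget:  [Widget Container Focusable Scrollable object] + [Clickable Panel Container Focusable Scrollable object] + [Clickable]
  take Clickable:  [Container Focusable Scrollable object] + [Clickable Panel Container Focusable Scrollable object] + [Clickable]
  take Panel:  [Container Focusable Scrollable object] + [Panel Container Focusable Scrollable object]
  take Container:  [Container Focusable Scrollable object] + [Container Focusable Scrollable object]
  take Focusable:  [Focusable Scrollable object] + [Focusable Scrollable object]
  take Scrollable:  [Scrollable object] + [Scrollable object]
  take object:  [object] + [object]
MRO: Button Label Frame Widget Clickable Panel Container Focusable Scrollable object
super() in Frame.run on a Button instance goes to the class after Frame in Button's MRO: Widget.

Widget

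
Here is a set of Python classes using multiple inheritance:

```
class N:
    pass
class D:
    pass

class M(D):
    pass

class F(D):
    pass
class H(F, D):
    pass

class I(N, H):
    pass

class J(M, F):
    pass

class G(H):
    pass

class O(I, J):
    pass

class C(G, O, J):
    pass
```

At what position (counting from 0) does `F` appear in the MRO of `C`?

8

L[C] = C + merge(L[G], L[O], L[J], [G O J])
  take G:  [G H F D object] + [O I N H J M F D object] + [J M F D object] + [G O J]
  take O:  [H F D object] + [O I N H J M F D object] + [J M F D object] + [O J]
  take I:  [H F D object] + [I N H J M F D object] + [J M F D object] + [J]
  take N:  [H F D object] + [N H J M F D object] + [J M F D object] + [J]
  take H:  [H F D object] + [H J M F D object] + [J M F D object] + [J]
  take J:  [F D object] + [J M F D object] + [J M F D object] + [J]
  take M:  [F D object] + [M F D object] + [M F D object]
  take F:  [F D object] + [F D object] + [F D object]
  take D:  [D object] + [D object] + [D object]
  take object:  [object] + [object] + [object]
MRO: C G O I N H J M F D object
F sits at index 8.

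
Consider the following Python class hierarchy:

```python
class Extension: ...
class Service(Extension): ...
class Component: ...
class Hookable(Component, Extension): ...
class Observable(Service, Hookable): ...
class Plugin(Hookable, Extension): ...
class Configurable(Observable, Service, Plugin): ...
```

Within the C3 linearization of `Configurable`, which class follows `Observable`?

Service

L[Configurable] = Configurable + merge(L[Observable], L[Service], L[Plugin], [Observable Service Plugin])
  take Observable:  [Observable Service Hookable Component Extension object] + [Service Extension object] + [Plugin Hookable Component Extension object] + [Observable Service Plugin]
  take Service:  [Service Hookable Component Extension object] + [Service Extension object] + [Plugin Hookable Component Extension object] + [Service Plugin]
  take Plugin:  [Hookable Component Extension object] + [Extension object] + [Plugin Hookable Component Extension object] + [Plugin]
  take Hookable:  [Hookable Component Extension object] + [Extension object] + [Hookable Component Extension object]
  take Component:  [Component Extension object] + [Extension object] + [Component Extension object]
  take Extension:  [Extension object] + [Extension object] + [Extension object]
  take object:  [object] + [object] + [object]
MRO: Configurable Observable Service Plugin Hookable Component Extension object
Observable is at position 1; next is Service.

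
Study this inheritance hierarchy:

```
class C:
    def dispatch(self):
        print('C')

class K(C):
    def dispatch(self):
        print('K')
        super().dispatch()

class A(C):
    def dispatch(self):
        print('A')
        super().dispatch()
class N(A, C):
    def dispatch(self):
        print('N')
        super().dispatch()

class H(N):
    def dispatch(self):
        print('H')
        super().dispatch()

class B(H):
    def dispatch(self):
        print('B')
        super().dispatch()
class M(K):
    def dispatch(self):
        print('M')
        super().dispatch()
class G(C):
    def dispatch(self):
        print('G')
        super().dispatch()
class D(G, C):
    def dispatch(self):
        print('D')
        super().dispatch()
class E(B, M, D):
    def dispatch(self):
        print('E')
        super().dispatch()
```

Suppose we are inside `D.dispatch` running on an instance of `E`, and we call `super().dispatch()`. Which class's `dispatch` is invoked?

G

L[E] = E + merge(L[B], L[M], L[D], [B M D])
  take B:  [B H N A C object] + [M K C object] + [D G C object] + [B M D]
  take H:  [H N A C object] + [M K C object] + [D G C object] + [M D]
  take N:  [N A C object] + [M K C object] + [D G C object] + [M D]
  take A:  [A C object] + [M K C object] + [D G C object] + [M D]
  take M:  [C object] + [M K C object] + [D G C object] + [M D]
  take K:  [C object] + [K C object] + [D G C object] + [D]
  take D:  [C object] + [C object] + [D G C object] + [D]
  take G:  [C object] + [C object] + [G C object]
  take C:  [C object] + [C object] + [C object]
  take object:  [object] + [object] + [object]
MRO: E B H N A M K D G C object
super() in D.dispatch on a E instance goes to the class after D in E's MRO: G.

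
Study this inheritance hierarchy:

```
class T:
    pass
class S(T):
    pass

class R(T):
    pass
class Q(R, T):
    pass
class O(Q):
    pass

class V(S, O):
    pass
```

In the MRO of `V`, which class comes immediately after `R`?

L[V] = V + merge(L[S], L[O], [S O])
  take S:  [S T object] + [O Q R T object] + [S O]
  take O:  [T object] + [O Q R T object] + [O]
  take Q:  [T object] + [Q R T object]
  take R:  [T object] + [R T object]
  take T:  [T object] + [T object]
  take object:  [object] + [object]
MRO: V S O Q R T object
R is at position 4; next is T.

T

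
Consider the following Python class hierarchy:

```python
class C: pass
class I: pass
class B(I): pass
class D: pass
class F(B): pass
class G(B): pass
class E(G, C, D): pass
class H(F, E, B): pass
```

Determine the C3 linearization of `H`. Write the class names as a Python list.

[H, F, E, G, B, I, C, D, object]

L[H] = H + merge(L[F], L[E], L[B], [F E B])
  take F:  [F B I object] + [E G B I C D object] + [B I object] + [F E B]
  take E:  [B I object] + [E G B I C D object] + [B I object] + [E B]
  take G:  [B I object] + [G B I C D object] + [B I object] + [B]
  take B:  [B I object] + [B I C D object] + [B I object] + [B]
  take I:  [I object] + [I C D object] + [I object]
  take C:  [object] + [C D object] + [object]
  take D:  [object] + [D object] + [object]
  take object:  [object] + [object] + [object]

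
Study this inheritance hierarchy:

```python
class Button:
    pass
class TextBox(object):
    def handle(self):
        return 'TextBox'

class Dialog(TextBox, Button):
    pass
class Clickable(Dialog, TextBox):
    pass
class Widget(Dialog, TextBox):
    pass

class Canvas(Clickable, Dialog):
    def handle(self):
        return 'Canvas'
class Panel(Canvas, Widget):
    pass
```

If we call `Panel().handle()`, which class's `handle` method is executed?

L[Panel] = Panel + merge(L[Canvas], L[Widget], [Canvas Widget])
  take Canvas:  [Canvas Clickable Dialog TextBox Button object] + [Widget Dialog TextBox Button object] + [Canvas Widget]
  take Clickable:  [Clickable Dialog TextBox Button object] + [Widget Dialog TextBox Button object] + [Widget]
  take Widget:  [Dialog TextBox Button object] + [Widget Dialog TextBox Button object] + [Widget]
  take Dialog:  [Dialog TextBox Button object] + [Dialog TextBox Button object]
  take TextBox:  [TextBox Button object] + [TextBox Button object]
  take Button:  [Button object] + [Button object]
  take object:  [object] + [object]
MRO: Panel Canvas Clickable Widget Dialog TextBox Button object
handle is defined in: Canvas, TextBox. First along the MRO is Canvas.

Canvas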